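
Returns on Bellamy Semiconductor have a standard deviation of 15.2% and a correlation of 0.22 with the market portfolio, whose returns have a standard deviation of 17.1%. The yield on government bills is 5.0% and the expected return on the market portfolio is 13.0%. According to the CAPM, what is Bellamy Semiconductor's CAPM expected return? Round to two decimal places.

6.56%

β = ρ × σ_i / σ_m = 0.22 × 15.2% / 17.1% = 0.1956
MRP = 13.0% − 5.0% = 8.00%
E(R) = 5.0% + 0.1956 × 8.0% = 6.56%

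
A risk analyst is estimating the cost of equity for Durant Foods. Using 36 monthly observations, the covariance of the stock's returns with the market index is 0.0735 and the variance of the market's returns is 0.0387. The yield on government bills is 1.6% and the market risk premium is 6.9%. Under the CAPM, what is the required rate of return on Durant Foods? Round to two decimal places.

14.70%

β = Cov(R_i, R_m) / Var(R_m) = 0.0735 / 0.0387 = 1.8992
E(R) = R_f + β × MRP = 1.6% + 1.8992 × 6.9% = 14.70%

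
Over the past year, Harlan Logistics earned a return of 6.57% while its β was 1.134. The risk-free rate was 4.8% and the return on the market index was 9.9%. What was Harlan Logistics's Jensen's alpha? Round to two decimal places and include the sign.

Market excess return = 9.9% − 4.8% = 5.10%
CAPM benchmark = R_f + β(R_m − R_f) = 4.8% + 1.134 × 5.1% = 10.5834%
α = actual − benchmark = 6.57% − 10.5834% = -4.01%

-4.01%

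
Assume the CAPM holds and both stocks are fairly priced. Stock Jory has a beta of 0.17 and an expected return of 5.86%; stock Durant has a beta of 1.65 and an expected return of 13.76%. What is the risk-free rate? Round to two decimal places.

Both satisfy E(R) = R_f + β·MRP, so the slope of the SML is
MRP = (13.76% − 5.86%) / (1.65 − 0.17) = 7.90% / 1.48 = 5.3378%
R_f = E(R_Jory) − β_Jory·MRP = 5.86% − 0.17 × 5.3378% = 4.9526%

4.95%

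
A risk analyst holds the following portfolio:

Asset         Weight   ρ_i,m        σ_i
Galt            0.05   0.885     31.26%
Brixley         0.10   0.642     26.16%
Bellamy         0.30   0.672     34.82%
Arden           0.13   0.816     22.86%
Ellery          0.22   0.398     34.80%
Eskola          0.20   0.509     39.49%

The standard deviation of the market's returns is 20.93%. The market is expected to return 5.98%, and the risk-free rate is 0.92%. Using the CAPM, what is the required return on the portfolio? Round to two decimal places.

5.65%

β_Galt = 0.885 × 31.26% / 20.93% = 1.3218
β_Brixley = 0.642 × 26.16% / 20.93% = 0.8024
β_Bellamy = 0.672 × 34.82% / 20.93% = 1.1180
β_Arden = 0.816 × 22.86% / 20.93% = 0.8912
β_Ellery = 0.398 × 34.80% / 20.93% = 0.6617
β_Eskola = 0.509 × 39.49% / 20.93% = 0.9604
β_P = Σ w_i β_i = 0.05×1.3218 + 0.10×0.8024 + 0.30×1.1180 + 0.13×0.8912 + 0.22×0.6617 + 0.20×0.9604 = 0.9352
MRP = 5.98% − 0.92% = 5.06%
E(R_P) = R_f + β_P × MRP = 0.92% + 0.9352 × 5.06% = 5.65%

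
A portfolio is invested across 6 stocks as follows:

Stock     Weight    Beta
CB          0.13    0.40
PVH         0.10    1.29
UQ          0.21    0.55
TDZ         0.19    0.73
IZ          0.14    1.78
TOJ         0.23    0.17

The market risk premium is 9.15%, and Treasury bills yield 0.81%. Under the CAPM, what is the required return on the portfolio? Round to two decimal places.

7.43%

β_P = Σ w_i β_i = 0.13×0.40 + 0.10×1.29 + 0.21×0.55 + 0.19×0.73 + 0.14×1.78 + 0.23×0.17 = 0.7235
E(R_P) = R_f + β_P × MRP = 0.81% + 0.7235 × 9.15% = 7.43%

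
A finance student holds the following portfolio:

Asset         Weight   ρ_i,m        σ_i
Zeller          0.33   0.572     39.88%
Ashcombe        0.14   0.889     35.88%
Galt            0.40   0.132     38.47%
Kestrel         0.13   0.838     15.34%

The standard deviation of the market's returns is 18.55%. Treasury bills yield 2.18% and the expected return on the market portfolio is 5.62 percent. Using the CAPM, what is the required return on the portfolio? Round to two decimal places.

β_Zeller = 0.572 × 39.88% / 18.55% = 1.2297
β_Ashcombe = 0.889 × 35.88% / 18.55% = 1.7195
β_Galt = 0.132 × 38.47% / 18.55% = 0.2737
β_Kestrel = 0.838 × 15.34% / 18.55% = 0.6930
β_P = Σ w_i β_i = 0.33×1.2297 + 0.14×1.7195 + 0.40×0.2737 + 0.13×0.6930 = 0.8461
MRP = 5.62% − 2.18% = 3.44%
E(R_P) = R_f + β_P × MRP = 2.18% + 0.8461 × 3.44% = 5.09%

5.09%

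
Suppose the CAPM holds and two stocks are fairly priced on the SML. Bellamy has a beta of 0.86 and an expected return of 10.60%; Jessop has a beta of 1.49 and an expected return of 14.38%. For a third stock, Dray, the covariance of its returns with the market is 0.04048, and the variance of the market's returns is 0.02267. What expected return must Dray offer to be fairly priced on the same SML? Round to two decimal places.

MRP = (14.38% − 10.60%) / (1.49 − 0.86) = 6.0000%
R_f = 10.60% − 0.86 × 6.0000% = 5.4400%
β_Dray = Cov / Var(R_m) = 0.04048 / 0.02267 = 1.7856
E(R_Dray) = R_f + β × MRP = 5.4400% + 1.7856 × 6.0000% = 16.15%

16.15%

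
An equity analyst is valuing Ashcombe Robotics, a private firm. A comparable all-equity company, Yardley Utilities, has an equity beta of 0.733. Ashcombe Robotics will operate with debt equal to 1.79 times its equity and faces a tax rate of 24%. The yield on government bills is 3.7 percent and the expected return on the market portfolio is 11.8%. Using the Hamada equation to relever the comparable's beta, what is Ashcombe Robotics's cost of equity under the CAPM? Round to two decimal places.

β_L = β_U × [1 + (1 − t)(D/E)] = 0.733 × [1 + (1 − 0.24) × 1.79]
    = 0.733 × [1 + 0.76 × 1.79] = 0.733 × 2.3604 = 1.7302
MRP = 11.8% − 3.7% = 8.10%
E(R) = R_f + β_L × MRP = 3.7% + 1.7302 × 8.1% = 17.71%

17.71%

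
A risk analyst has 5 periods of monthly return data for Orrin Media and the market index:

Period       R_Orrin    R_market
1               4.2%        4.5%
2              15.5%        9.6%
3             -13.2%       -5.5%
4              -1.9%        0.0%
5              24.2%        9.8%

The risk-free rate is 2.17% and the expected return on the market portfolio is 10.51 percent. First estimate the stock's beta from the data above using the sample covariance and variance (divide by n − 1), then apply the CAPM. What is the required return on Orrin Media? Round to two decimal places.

20.29%

Mean R_i = (4.2 + 15.5 − 13.2 − 1.9 + 24.2) / 5 = 5.7600%
Mean R_m = (4.5 + 9.6 − 5.5 + 0.0 + 9.8) / 5 = 3.6800%
Σ(R_i − R̄_i)(R_m − R̄_m) = 371.4760  ⇒  Cov = 371.4760 / 4 = 92.8690
Σ(R_m − R̄_m)² = 170.9880  ⇒  Var(R_m) = 170.9880 / 4 = 42.7470
β = Cov / Var(R_m) = 92.8690 / 42.7470 = 2.1725
MRP = 10.51% − 2.17% = 8.34%
E(R) = R_f + β × MRP = 2.17% + 2.1725 × 8.34% = 20.29%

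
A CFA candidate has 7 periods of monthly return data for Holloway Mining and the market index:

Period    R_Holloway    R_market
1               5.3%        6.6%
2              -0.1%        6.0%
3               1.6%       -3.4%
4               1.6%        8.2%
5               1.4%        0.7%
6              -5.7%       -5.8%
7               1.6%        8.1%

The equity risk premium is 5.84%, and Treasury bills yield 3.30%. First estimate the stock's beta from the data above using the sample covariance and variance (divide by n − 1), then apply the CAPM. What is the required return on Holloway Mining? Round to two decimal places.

5.43%

Mean R_i = (5.3 − 0.1 + 1.6 + 1.6 + 1.4 − 5.7 + 1.6) / 7 = 0.8143%
Mean R_m = (6.6 + 6.0 − 3.4 + 8.2 + 0.7 − 5.8 + 8.1) / 7 = 2.9143%
Σ(R_i − R̄_i)(R_m − R̄_m) = 72.4486  ⇒  Cov = 72.4486 / 6 = 12.0748
Σ(R_m − R̄_m)² = 198.6486  ⇒  Var(R_m) = 198.6486 / 6 = 33.1081
β = Cov / Var(R_m) = 12.0748 / 33.1081 = 0.3647
E(R) = R_f + β × MRP = 3.30% + 0.3647 × 5.84% = 5.43%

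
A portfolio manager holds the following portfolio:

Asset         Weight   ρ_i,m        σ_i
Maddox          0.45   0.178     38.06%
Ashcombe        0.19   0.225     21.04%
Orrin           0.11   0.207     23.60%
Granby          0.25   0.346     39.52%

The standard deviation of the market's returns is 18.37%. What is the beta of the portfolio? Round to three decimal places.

β_Maddox = 0.178 × 38.06% / 18.37% = 0.3688
β_Ashcombe = 0.225 × 21.04% / 18.37% = 0.2577
β_Orrin = 0.207 × 23.60% / 18.37% = 0.2659
β_Granby = 0.346 × 39.52% / 18.37% = 0.7444
β_P = Σ w_i β_i = 0.45×0.3688 + 0.19×0.2577 + 0.11×0.2659 + 0.25×0.7444 = 0.4303

0.430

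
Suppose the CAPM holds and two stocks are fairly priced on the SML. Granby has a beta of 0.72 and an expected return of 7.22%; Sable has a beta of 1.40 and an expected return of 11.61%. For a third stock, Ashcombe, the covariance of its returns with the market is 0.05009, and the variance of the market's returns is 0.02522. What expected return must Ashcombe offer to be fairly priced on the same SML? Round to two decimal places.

MRP = (11.61% − 7.22%) / (1.40 − 0.72) = 6.4559%
R_f = 7.22% − 0.72 × 6.4559% = 2.5718%
β_Ashcombe = Cov / Var(R_m) = 0.05009 / 0.02522 = 1.9861
E(R_Ashcombe) = R_f + β × MRP = 2.5718% + 1.9861 × 6.4559% = 15.39%

15.39%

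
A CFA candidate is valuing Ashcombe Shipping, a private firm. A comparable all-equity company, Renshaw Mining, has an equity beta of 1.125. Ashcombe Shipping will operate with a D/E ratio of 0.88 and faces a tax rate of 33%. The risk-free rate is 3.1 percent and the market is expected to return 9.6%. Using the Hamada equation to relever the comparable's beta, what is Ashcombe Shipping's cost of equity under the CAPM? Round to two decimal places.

14.72%

β_L = β_U × [1 + (1 − t)(D/E)] = 1.125 × [1 + (1 − 0.33) × 0.88]
    = 1.125 × [1 + 0.67 × 0.88] = 1.125 × 1.5896 = 1.7883
MRP = 9.6% − 3.1% = 6.50%
E(R) = R_f + β_L × MRP = 3.1% + 1.7883 × 6.5% = 14.72%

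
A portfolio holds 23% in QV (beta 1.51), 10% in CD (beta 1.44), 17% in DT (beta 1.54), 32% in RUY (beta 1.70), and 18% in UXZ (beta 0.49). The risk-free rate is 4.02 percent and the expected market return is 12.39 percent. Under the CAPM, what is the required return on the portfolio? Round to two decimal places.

β_P = Σ w_i β_i = 0.23×1.51 + 0.10×1.44 + 0.17×1.54 + 0.32×1.70 + 0.18×0.49 = 1.3853
MRP = 12.39% − 4.02% = 8.37%
E(R_P) = R_f + β_P × MRP = 4.02% + 1.3853 × 8.37% = 15.61%

15.61%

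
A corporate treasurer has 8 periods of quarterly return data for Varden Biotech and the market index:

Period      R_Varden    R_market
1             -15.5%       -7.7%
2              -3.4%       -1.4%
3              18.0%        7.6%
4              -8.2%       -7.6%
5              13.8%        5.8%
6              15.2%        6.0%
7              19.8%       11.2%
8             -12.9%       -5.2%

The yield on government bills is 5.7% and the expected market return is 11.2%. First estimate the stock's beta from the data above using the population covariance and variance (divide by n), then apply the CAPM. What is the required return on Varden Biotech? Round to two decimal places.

Mean R_i = (-15.5 − 3.4 + 18.0 − 8.2 + 13.8 + 15.2 + 19.8 − 12.9) / 8 = 3.3500%
Mean R_m = (-7.7 − 1.4 + 7.6 − 7.6 + 5.8 + 6.0 + 11.2 − 5.2) / 8 = 1.0875%
Σ(R_i − R̄_i)(R_m − R̄_m) = 754.1650  ⇒  Cov = 754.1650 / 8 = 94.2706
Σ(R_m − R̄_m)² = 389.4288  ⇒  Var(R_m) = 389.4288 / 8 = 48.6786
β = Cov / Var(R_m) = 94.2706 / 48.6786 = 1.9366
MRP = 11.2% − 5.7% = 5.50%
E(R) = R_f + β × MRP = 5.7% + 1.9366 × 5.5% = 16.35%

16.35%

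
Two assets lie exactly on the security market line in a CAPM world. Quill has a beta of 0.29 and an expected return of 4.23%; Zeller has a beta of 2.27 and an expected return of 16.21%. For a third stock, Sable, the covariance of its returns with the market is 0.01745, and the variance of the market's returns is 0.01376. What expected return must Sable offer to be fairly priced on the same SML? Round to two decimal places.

10.15%

MRP = (16.21% − 4.23%) / (2.27 − 0.29) = 6.0505%
R_f = 4.23% − 0.29 × 6.0505% = 2.4754%
β_Sable = Cov / Var(R_m) = 0.01745 / 0.01376 = 1.2682
E(R_Sable) = R_f + β × MRP = 2.4754% + 1.2682 × 6.0505% = 10.15%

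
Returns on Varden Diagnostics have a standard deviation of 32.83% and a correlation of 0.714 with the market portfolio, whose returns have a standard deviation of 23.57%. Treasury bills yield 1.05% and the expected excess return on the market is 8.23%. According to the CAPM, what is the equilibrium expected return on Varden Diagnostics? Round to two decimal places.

β = ρ × σ_i / σ_m = 0.714 × 32.83% / 23.57% = 0.9945
E(R) = 1.05% + 0.9945 × 8.23% = 9.23%

9.23%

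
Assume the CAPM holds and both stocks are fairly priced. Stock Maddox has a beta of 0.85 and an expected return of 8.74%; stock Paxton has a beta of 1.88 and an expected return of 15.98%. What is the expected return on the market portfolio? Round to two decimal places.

Both satisfy E(R) = R_f + β·MRP, so the slope of the SML is
MRP = (15.98% − 8.74%) / (1.88 − 0.85) = 7.24% / 1.03 = 7.0291%
R_f = E(R_Maddox) − β_Maddox·MRP = 8.74% − 0.85 × 7.0291% = 2.7653%
E(R_m) = R_f + MRP = 2.7653% + 7.0291% = 9.79%

9.79%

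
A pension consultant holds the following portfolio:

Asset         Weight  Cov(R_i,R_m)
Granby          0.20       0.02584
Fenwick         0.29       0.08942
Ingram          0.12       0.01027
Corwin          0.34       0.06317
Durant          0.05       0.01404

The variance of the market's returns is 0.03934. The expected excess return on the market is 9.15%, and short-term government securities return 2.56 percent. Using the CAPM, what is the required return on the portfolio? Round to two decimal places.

β_Granby = 0.02584 / 0.03934 = 0.6568
β_Fenwick = 0.08942 / 0.03934 = 2.2730
β_Ingram = 0.01027 / 0.03934 = 0.2611
β_Corwin = 0.06317 / 0.03934 = 1.6057
β_Durant = 0.01404 / 0.03934 = 0.3569
β_P = Σ w_i β_i = 0.20×0.6568 + 0.29×2.2730 + 0.12×0.2611 + 0.34×1.6057 + 0.05×0.3569 = 1.3856
E(R_P) = R_f + β_P × MRP = 2.56% + 1.3856 × 9.15% = 15.24%

15.24%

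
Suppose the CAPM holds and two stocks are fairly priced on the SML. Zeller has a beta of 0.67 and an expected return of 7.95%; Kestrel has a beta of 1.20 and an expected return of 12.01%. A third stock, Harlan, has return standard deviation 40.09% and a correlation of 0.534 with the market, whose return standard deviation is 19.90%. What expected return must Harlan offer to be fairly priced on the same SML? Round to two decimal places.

11.06%

MRP = (12.01% − 7.95%) / (1.20 − 0.67) = 7.6604%
R_f = 7.95% − 0.67 × 7.6604% = 2.8175%
β_Harlan = ρ·σ_i/σ_m = 0.534 × 40.09 / 19.90 = 1.0758
E(R_Harlan) = R_f + β × MRP = 2.8175% + 1.0758 × 7.6604% = 11.06%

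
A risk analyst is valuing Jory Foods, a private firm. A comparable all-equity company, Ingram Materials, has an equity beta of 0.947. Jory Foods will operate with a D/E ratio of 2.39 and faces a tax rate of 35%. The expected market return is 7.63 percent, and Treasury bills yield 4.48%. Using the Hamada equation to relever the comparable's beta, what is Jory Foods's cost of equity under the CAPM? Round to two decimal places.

β_L = β_U × [1 + (1 − t)(D/E)] = 0.947 × [1 + (1 − 0.35) × 2.39]
    = 0.947 × [1 + 0.65 × 2.39] = 0.947 × 2.5535 = 2.4182
MRP = 7.63% − 4.48% = 3.15%
E(R) = R_f + β_L × MRP = 4.48% + 2.4182 × 3.15% = 12.10%

12.10%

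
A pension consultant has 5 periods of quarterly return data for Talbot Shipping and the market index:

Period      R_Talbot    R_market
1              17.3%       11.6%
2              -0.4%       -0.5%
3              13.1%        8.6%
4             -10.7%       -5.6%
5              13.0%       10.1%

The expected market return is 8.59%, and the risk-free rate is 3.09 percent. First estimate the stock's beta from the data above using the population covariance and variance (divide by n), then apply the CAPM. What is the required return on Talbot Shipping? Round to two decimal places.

Mean R_i = (17.3 − 0.4 + 13.1 − 10.7 + 13.0) / 5 = 6.4600%
Mean R_m = (11.6 − 0.5 + 8.6 − 5.6 + 10.1) / 5 = 4.8400%
Σ(R_i − R̄_i)(R_m − R̄_m) = 348.4280  ⇒  Cov = 348.4280 / 5 = 69.6856
Σ(R_m − R̄_m)² = 225.0120  ⇒  Var(R_m) = 225.0120 / 5 = 45.0024
β = Cov / Var(R_m) = 69.6856 / 45.0024 = 1.5485
MRP = 8.59% − 3.09% = 5.50%
E(R) = R_f + β × MRP = 3.09% + 1.5485 × 5.50% = 11.61%

11.61%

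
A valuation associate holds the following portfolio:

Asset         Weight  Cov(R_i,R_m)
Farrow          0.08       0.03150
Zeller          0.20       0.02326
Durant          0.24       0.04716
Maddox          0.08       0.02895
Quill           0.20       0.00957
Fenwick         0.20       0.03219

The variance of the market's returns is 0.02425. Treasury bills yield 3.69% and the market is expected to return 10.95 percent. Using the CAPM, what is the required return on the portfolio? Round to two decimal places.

β_Farrow = 0.03150 / 0.02425 = 1.2990
β_Zeller = 0.02326 / 0.02425 = 0.9592
β_Durant = 0.04716 / 0.02425 = 1.9447
β_Maddox = 0.02895 / 0.02425 = 1.1938
β_Quill = 0.00957 / 0.02425 = 0.3946
β_Fenwick = 0.03219 / 0.02425 = 1.3274
β_P = Σ w_i β_i = 0.08×1.2990 + 0.20×0.9592 + 0.24×1.9447 + 0.08×1.1938 + 0.20×0.3946 + 0.20×1.3274 = 1.2024
MRP = 10.95% − 3.69% = 7.26%
E(R_P) = R_f + β_P × MRP = 3.69% + 1.2024 × 7.26% = 12.42%

12.42%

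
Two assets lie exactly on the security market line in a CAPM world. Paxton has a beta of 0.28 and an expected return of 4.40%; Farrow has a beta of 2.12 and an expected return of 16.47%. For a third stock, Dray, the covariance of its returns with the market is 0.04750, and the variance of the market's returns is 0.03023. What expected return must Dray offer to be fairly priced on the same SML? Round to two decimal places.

12.87%

MRP = (16.47% − 4.40%) / (2.12 − 0.28) = 6.5598%
R_f = 4.40% − 0.28 × 6.5598% = 2.5633%
β_Dray = Cov / Var(R_m) = 0.04750 / 0.03023 = 1.5713
E(R_Dray) = R_f + β × MRP = 2.5633% + 1.5713 × 6.5598% = 12.87%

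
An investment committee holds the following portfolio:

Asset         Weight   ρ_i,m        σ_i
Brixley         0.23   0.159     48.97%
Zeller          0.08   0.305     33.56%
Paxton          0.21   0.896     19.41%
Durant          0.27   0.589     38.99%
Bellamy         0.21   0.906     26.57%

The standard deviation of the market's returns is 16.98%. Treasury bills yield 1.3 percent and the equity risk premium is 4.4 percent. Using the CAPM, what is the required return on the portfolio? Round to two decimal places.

β_Brixley = 0.159 × 48.97% / 16.98% = 0.4586
β_Zeller = 0.305 × 33.56% / 16.98% = 0.6028
β_Paxton = 0.896 × 19.41% / 16.98% = 1.0242
β_Durant = 0.589 × 38.99% / 16.98% = 1.3525
β_Bellamy = 0.906 × 26.57% / 16.98% = 1.4177
β_P = Σ w_i β_i = 0.23×0.4586 + 0.08×0.6028 + 0.21×1.0242 + 0.27×1.3525 + 0.21×1.4177 = 1.0317
E(R_P) = R_f + β_P × MRP = 1.3% + 1.0317 × 4.4% = 5.84%

5.84%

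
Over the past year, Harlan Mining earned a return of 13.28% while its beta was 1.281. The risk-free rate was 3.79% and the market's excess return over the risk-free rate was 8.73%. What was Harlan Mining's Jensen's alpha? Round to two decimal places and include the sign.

CAPM benchmark = R_f + β(R_m − R_f) = 3.79% + 1.281 × 8.73% = 14.97313%
α = actual − benchmark = 13.28% − 14.97313% = -1.69%

-1.69%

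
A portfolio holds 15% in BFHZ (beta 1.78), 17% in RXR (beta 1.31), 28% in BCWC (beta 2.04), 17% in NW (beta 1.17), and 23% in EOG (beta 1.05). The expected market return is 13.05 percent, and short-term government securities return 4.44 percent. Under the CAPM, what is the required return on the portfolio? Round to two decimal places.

β_P = Σ w_i β_i = 0.15×1.78 + 0.17×1.31 + 0.28×2.04 + 0.17×1.17 + 0.23×1.05 = 1.5013
MRP = 13.05% − 4.44% = 8.61%
E(R_P) = R_f + β_P × MRP = 4.44% + 1.5013 × 8.61% = 17.37%

17.37%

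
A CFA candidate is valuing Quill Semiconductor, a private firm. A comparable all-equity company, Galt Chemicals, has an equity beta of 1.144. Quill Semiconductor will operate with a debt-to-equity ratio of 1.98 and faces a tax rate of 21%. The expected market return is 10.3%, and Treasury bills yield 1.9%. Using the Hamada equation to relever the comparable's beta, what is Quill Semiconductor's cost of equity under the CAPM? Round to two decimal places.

β_L = β_U × [1 + (1 − t)(D/E)] = 1.144 × [1 + (1 − 0.21) × 1.98]
    = 1.144 × [1 + 0.79 × 1.98] = 1.144 × 2.5642 = 2.9334
MRP = 10.3% − 1.9% = 8.40%
E(R) = R_f + β_L × MRP = 1.9% + 2.9334 × 8.4% = 26.54%

26.54%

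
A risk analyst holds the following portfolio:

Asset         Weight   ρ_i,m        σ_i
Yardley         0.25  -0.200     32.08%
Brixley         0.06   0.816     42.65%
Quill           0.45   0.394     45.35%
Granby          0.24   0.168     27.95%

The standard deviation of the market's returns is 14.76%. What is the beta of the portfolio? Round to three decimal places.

0.654

β_Yardley = -0.200 × 32.08% / 14.76% = -0.4347
β_Brixley = 0.816 × 42.65% / 14.76% = 2.3579
β_Quill = 0.394 × 45.35% / 14.76% = 1.2106
β_Granby = 0.168 × 27.95% / 14.76% = 0.3181
β_P = Σ w_i β_i = 0.25×-0.4347 + 0.06×2.3579 + 0.45×1.2106 + 0.24×0.3181 = 0.6539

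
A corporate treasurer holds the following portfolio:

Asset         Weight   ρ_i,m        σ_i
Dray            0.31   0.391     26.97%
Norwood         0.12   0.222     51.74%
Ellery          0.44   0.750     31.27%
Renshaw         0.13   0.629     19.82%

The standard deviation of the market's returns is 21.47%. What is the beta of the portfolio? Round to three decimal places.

0.773

β_Dray = 0.391 × 26.97% / 21.47% = 0.4912
β_Norwood = 0.222 × 51.74% / 21.47% = 0.5350
β_Ellery = 0.750 × 31.27% / 21.47% = 1.0923
β_Renshaw = 0.629 × 19.82% / 21.47% = 0.5807
β_P = Σ w_i β_i = 0.31×0.4912 + 0.12×0.5350 + 0.44×1.0923 + 0.13×0.5807 = 0.7726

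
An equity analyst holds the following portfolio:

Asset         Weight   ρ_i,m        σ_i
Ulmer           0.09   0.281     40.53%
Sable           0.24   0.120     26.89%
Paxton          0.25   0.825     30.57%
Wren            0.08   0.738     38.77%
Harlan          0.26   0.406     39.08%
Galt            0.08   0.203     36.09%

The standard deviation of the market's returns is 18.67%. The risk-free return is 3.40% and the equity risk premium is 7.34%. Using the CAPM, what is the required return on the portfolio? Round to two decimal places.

β_Ulmer = 0.281 × 40.53% / 18.67% = 0.6100
β_Sable = 0.120 × 26.89% / 18.67% = 0.1728
β_Paxton = 0.825 × 30.57% / 18.67% = 1.3508
β_Wren = 0.738 × 38.77% / 18.67% = 1.5325
β_Harlan = 0.406 × 39.08% / 18.67% = 0.8498
β_Galt = 0.203 × 36.09% / 18.67% = 0.3924
β_P = Σ w_i β_i = 0.09×0.6100 + 0.24×0.1728 + 0.25×1.3508 + 0.08×1.5325 + 0.26×0.8498 + 0.08×0.3924 = 0.8090
E(R_P) = R_f + β_P × MRP = 3.40% + 0.8090 × 7.34% = 9.34%

9.34%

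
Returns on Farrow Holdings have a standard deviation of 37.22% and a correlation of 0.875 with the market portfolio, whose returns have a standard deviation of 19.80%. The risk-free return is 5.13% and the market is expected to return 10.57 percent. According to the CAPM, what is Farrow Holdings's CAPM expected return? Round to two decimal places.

14.08%

β = ρ × σ_i / σ_m = 0.875 × 37.22% / 19.80% = 1.6448
MRP = 10.57% − 5.13% = 5.44%
E(R) = 5.13% + 1.6448 × 5.44% = 14.08%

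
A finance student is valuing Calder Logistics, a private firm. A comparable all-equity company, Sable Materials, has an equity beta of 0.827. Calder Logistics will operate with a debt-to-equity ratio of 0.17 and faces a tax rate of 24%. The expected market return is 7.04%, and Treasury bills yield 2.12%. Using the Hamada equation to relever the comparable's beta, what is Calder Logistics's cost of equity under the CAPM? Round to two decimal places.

β_L = β_U × [1 + (1 − t)(D/E)] = 0.827 × [1 + (1 − 0.24) × 0.17]
    = 0.827 × [1 + 0.76 × 0.17] = 0.827 × 1.1292 = 0.9338
MRP = 7.04% − 2.12% = 4.92%
E(R) = R_f + β_L × MRP = 2.12% + 0.9338 × 4.92% = 6.71%

6.71%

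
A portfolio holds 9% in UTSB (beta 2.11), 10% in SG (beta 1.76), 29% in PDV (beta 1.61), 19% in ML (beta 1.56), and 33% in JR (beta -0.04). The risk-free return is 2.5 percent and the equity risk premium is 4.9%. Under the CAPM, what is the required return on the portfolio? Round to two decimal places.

7.97%

β_P = Σ w_i β_i = 0.09×2.11 + 0.10×1.76 + 0.29×1.61 + 0.19×1.56 + 0.33×-0.04 = 1.1160
E(R_P) = R_f + β_P × MRP = 2.5% + 1.1160 × 4.9% = 7.97%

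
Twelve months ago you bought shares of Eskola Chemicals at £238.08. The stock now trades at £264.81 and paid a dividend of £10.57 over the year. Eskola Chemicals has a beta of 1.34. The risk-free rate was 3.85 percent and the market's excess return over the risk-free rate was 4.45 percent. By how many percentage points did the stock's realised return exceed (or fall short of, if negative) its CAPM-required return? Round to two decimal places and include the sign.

Realised HPR = (P1 + D1 − P0) / P0 = (264.81 + 10.57 − 238.08) / 238.08 = 37.30 / 238.08 = 15.6670%
CAPM required = R_f + β·MRP = 3.85% + 1.34 × 4.45% = 9.8130%
α = realised − required = 15.6670% − 9.8130% = +5.85%

+5.85%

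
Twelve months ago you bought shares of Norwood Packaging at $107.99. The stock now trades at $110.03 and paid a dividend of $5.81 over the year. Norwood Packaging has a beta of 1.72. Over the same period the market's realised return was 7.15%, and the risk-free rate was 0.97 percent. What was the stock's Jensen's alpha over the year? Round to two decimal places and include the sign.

Realised HPR = (P1 + D1 − P0) / P0 = (110.03 + 5.81 − 107.99) / 107.99 = 7.85 / 107.99 = 7.2692%
MRP = 7.15% − 0.97% = 6.18%
CAPM required = R_f + β·MRP = 0.97% + 1.72 × 6.18% = 11.5996%
α = realised − required = 7.2692% − 11.5996% = -4.33%

-4.33%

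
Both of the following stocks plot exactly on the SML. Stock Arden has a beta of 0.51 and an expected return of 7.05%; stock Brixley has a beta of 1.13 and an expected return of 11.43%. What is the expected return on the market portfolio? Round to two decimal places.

10.51%

Both satisfy E(R) = R_f + β·MRP, so the slope of the SML is
MRP = (11.43% − 7.05%) / (1.13 − 0.51) = 4.38% / 0.62 = 7.0645%
R_f = E(R_Arden) − β_Arden·MRP = 7.05% − 0.51 × 7.0645% = 3.4471%
E(R_m) = R_f + MRP = 3.4471% + 7.0645% = 10.51%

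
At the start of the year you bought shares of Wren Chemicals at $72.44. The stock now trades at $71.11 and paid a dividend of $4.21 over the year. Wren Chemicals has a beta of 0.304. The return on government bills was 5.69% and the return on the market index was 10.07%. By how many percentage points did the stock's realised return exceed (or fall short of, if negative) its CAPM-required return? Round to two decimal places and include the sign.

Realised HPR = (P1 + D1 − P0) / P0 = (71.11 + 4.21 − 72.44) / 72.44 = 2.88 / 72.44 = 3.9757%
MRP = 10.07% − 5.69% = 4.38%
CAPM required = R_f + β·MRP = 5.69% + 0.304 × 4.38% = 7.02152%
α = realised − required = 3.9757% − 7.02152% = -3.05%

-3.05%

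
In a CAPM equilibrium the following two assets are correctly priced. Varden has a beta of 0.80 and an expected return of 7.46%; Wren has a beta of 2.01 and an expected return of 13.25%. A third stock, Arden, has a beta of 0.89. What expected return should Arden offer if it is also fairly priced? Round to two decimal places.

7.89%

MRP (SML slope) = (13.25% − 7.46%) / (2.01 − 0.80) = 5.79% / 1.21 = 4.7851%
R_f (intercept) = 7.46% − 0.80 × 4.7851% = 3.6319%
E(R_Arden) = R_f + β × MRP = 3.6319% + 0.89 × 4.7851% = 7.89%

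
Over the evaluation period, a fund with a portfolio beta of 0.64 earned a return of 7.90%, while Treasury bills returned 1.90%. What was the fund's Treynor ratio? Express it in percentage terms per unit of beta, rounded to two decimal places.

Treynor = (R_P − R_f) / β_P = (7.90% − 1.90%) / 0.6400 = 6.00% / 0.6400 = 9.38%

9.38%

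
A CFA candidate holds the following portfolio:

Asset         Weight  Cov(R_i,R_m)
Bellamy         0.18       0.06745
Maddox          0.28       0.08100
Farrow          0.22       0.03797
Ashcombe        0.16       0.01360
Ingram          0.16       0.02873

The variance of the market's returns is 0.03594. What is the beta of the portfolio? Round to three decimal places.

β_Bellamy = 0.06745 / 0.03594 = 1.8767
β_Maddox = 0.08100 / 0.03594 = 2.2538
β_Farrow = 0.03797 / 0.03594 = 1.0565
β_Ashcombe = 0.01360 / 0.03594 = 0.3784
β_Ingram = 0.02873 / 0.03594 = 0.7994
β_P = Σ w_i β_i = 0.18×1.8767 + 0.28×2.2538 + 0.22×1.0565 + 0.16×0.3784 + 0.16×0.7994 = 1.3897

1.390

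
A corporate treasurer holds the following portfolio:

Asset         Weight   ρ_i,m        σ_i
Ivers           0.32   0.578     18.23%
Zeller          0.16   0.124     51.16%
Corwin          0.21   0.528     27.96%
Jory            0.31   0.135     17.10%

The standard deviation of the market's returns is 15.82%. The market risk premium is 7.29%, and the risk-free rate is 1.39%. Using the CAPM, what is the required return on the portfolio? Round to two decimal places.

β_Ivers = 0.578 × 18.23% / 15.82% = 0.6661
β_Zeller = 0.124 × 51.16% / 15.82% = 0.4010
β_Corwin = 0.528 × 27.96% / 15.82% = 0.9332
β_Jory = 0.135 × 17.10% / 15.82% = 0.1459
β_P = Σ w_i β_i = 0.32×0.6661 + 0.16×0.4010 + 0.21×0.9332 + 0.31×0.1459 = 0.5185
E(R_P) = R_f + β_P × MRP = 1.39% + 0.5185 × 7.29% = 5.17%

5.17%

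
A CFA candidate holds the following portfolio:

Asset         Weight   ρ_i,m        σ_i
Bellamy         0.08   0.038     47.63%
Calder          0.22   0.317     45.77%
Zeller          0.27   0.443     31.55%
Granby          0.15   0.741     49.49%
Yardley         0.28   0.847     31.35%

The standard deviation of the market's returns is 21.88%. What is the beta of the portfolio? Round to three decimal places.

0.916

β_Bellamy = 0.038 × 47.63% / 21.88% = 0.0827
β_Calder = 0.317 × 45.77% / 21.88% = 0.6631
β_Zeller = 0.443 × 31.55% / 21.88% = 0.6388
β_Granby = 0.741 × 49.49% / 21.88% = 1.6761
β_Yardley = 0.847 × 31.35% / 21.88% = 1.2136
β_P = Σ w_i β_i = 0.08×0.0827 + 0.22×0.6631 + 0.27×0.6388 + 0.15×1.6761 + 0.28×1.2136 = 0.9162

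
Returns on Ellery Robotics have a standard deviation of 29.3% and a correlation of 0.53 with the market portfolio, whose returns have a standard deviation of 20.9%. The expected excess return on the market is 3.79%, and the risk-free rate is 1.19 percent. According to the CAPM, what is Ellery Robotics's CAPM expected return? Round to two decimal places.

β = ρ × σ_i / σ_m = 0.53 × 29.3% / 20.9% = 0.7430
E(R) = 1.19% + 0.7430 × 3.79% = 4.01%

4.01%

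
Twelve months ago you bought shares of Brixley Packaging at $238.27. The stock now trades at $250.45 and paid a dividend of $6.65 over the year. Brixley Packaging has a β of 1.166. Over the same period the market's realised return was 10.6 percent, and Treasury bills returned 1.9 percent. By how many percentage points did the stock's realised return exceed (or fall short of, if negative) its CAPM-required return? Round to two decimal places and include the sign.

Realised HPR = (P1 + D1 − P0) / P0 = (250.45 + 6.65 − 238.27) / 238.27 = 18.83 / 238.27 = 7.9028%
MRP = 10.6% − 1.9% = 8.70%
CAPM required = R_f + β·MRP = 1.9% + 1.166 × 8.7% = 12.0442%
α = realised − required = 7.9028% − 12.0442% = -4.14%

-4.14%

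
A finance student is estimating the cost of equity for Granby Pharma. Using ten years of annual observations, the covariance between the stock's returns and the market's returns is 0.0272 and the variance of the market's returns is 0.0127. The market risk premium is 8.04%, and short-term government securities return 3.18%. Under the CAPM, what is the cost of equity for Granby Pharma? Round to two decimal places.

20.40%

β = Cov(R_i, R_m) / Var(R_m) = 0.0272 / 0.0127 = 2.1417
E(R) = R_f + β × MRP = 3.18% + 2.1417 × 8.04% = 20.40%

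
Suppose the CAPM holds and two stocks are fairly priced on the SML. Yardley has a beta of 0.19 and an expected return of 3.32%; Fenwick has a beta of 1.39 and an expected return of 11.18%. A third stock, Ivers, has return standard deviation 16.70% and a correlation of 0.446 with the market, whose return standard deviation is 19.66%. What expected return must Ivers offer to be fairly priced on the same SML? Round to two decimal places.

MRP = (11.18% − 3.32%) / (1.39 − 0.19) = 6.5500%
R_f = 3.32% − 0.19 × 6.5500% = 2.0755%
β_Ivers = ρ·σ_i/σ_m = 0.446 × 16.70 / 19.66 = 0.3789
E(R_Ivers) = R_f + β × MRP = 2.0755% + 0.3789 × 6.5500% = 4.56%

4.56%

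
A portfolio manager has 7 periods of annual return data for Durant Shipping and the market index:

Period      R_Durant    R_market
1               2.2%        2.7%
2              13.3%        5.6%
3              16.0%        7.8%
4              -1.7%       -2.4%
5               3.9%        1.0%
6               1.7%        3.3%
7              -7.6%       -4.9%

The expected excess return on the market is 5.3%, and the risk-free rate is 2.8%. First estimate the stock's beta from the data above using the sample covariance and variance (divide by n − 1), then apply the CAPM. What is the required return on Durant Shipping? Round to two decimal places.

12.07%

Mean R_i = (2.2 + 13.3 + 16.0 − 1.7 + 3.9 + 1.7 − 7.6) / 7 = 3.9714%
Mean R_m = (2.7 + 5.6 + 7.8 − 2.4 + 1.0 + 3.3 − 4.9) / 7 = 1.8714%
Σ(R_i − R̄_i)(R_m − R̄_m) = 204.0243  ⇒  Cov = 204.0243 / 6 = 34.0041
Σ(R_m − R̄_m)² = 116.6343  ⇒  Var(R_m) = 116.6343 / 6 = 19.4391
β = Cov / Var(R_m) = 34.0041 / 19.4391 = 1.7493
E(R) = R_f + β × MRP = 2.8% + 1.7493 × 5.3% = 12.07%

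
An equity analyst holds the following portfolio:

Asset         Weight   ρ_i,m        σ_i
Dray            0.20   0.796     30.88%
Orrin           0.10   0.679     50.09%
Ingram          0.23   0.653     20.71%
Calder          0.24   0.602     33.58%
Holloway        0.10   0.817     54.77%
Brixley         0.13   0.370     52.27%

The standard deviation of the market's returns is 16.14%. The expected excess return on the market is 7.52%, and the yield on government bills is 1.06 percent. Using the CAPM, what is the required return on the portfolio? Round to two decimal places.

β_Dray = 0.796 × 30.88% / 16.14% = 1.5230
β_Orrin = 0.679 × 50.09% / 16.14% = 2.1073
β_Ingram = 0.653 × 20.71% / 16.14% = 0.8379
β_Calder = 0.602 × 33.58% / 16.14% = 1.2525
β_Holloway = 0.817 × 54.77% / 16.14% = 2.7724
β_Brixley = 0.370 × 52.27% / 16.14% = 1.1983
β_P = Σ w_i β_i = 0.20×1.5230 + 0.10×2.1073 + 0.23×0.8379 + 0.24×1.2525 + 0.10×2.7724 + 0.13×1.1983 = 1.4417
E(R_P) = R_f + β_P × MRP = 1.06% + 1.4417 × 7.52% = 11.90%

11.90%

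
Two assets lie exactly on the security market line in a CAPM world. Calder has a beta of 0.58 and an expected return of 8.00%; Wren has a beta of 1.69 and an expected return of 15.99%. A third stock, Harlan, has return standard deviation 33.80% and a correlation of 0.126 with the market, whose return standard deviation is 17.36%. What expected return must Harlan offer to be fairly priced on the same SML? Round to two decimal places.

MRP = (15.99% − 8.00%) / (1.69 − 0.58) = 7.1982%
R_f = 8.00% − 0.58 × 7.1982% = 3.8250%
β_Harlan = ρ·σ_i/σ_m = 0.126 × 33.80 / 17.36 = 0.2453
E(R_Harlan) = R_f + β × MRP = 3.8250% + 0.2453 × 7.1982% = 5.59%

5.59%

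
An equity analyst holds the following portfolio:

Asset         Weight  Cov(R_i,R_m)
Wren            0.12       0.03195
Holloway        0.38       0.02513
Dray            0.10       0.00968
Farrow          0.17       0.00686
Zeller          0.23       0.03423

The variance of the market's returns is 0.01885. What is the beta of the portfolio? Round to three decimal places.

1.241

β_Wren = 0.03195 / 0.01885 = 1.6950
β_Holloway = 0.02513 / 0.01885 = 1.3332
β_Dray = 0.00968 / 0.01885 = 0.5135
β_Farrow = 0.00686 / 0.01885 = 0.3639
β_Zeller = 0.03423 / 0.01885 = 1.8159
β_P = Σ w_i β_i = 0.12×1.6950 + 0.38×1.3332 + 0.10×0.5135 + 0.17×0.3639 + 0.23×1.8159 = 1.2409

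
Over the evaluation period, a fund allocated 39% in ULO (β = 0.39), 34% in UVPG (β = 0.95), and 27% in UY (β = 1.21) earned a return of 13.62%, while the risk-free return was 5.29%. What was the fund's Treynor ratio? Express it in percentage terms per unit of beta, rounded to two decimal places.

β_P = 0.39×0.39 + 0.34×0.95 + 0.27×1.21 = 0.8018
Treynor = (R_P − R_f) / β_P = (13.62% − 5.29%) / 0.8018 = 8.33% / 0.8018 = 10.39%

10.39%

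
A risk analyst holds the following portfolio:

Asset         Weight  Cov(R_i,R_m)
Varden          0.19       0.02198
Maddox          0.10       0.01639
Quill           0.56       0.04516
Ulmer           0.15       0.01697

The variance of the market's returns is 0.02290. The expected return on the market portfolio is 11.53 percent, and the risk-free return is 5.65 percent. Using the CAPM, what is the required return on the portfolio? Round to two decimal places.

14.29%

β_Varden = 0.02198 / 0.02290 = 0.9598
β_Maddox = 0.01639 / 0.02290 = 0.7157
β_Quill = 0.04516 / 0.02290 = 1.9721
β_Ulmer = 0.01697 / 0.02290 = 0.7410
β_P = Σ w_i β_i = 0.19×0.9598 + 0.10×0.7157 + 0.56×1.9721 + 0.15×0.7410 = 1.4695
MRP = 11.53% − 5.65% = 5.88%
E(R_P) = R_f + β_P × MRP = 5.65% + 1.4695 × 5.88% = 14.29%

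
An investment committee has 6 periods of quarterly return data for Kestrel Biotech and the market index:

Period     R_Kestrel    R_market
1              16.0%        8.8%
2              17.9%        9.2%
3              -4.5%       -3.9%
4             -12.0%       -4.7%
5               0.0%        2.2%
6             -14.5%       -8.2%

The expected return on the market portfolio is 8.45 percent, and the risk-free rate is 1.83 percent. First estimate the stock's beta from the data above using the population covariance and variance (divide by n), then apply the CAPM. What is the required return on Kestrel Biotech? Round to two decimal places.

14.03%

Mean R_i = (16.0 + 17.9 − 4.5 − 12.0 + 0.0 − 14.5) / 6 = 0.4833%
Mean R_m = (8.8 + 9.2 − 3.9 − 4.7 + 2.2 − 8.2) / 6 = 0.5667%
Σ(R_i − R̄_i)(R_m − R̄_m) = 496.6867  ⇒  Cov = 496.6867 / 6 = 82.7811
Σ(R_m − R̄_m)² = 269.5333  ⇒  Var(R_m) = 269.5333 / 6 = 44.9222
β = Cov / Var(R_m) = 82.7811 / 44.9222 = 1.8428
MRP = 8.45% − 1.83% = 6.62%
E(R) = R_f + β × MRP = 1.83% + 1.8428 × 6.62% = 14.03%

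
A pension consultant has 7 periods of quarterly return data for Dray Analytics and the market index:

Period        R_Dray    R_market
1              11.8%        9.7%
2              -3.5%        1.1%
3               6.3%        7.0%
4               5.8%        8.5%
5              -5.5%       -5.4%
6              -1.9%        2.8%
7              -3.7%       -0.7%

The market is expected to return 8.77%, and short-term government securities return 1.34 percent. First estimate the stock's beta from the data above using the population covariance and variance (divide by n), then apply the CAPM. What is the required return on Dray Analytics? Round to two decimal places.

9.68%

Mean R_i = (11.8 − 3.5 + 6.3 + 5.8 − 5.5 − 1.9 − 3.7) / 7 = 1.3286%
Mean R_m = (9.7 + 1.1 + 7.0 + 8.5 − 5.4 + 2.8 − 0.7) / 7 = 3.2857%
Σ(R_i − R̄_i)(R_m − R̄_m) = 200.4229  ⇒  Cov = 200.4229 / 7 = 28.6318
Σ(R_m − R̄_m)² = 178.4686  ⇒  Var(R_m) = 178.4686 / 7 = 25.4955
β = Cov / Var(R_m) = 28.6318 / 25.4955 = 1.1230
MRP = 8.77% − 1.34% = 7.43%
E(R) = R_f + β × MRP = 1.34% + 1.1230 × 7.43% = 9.68%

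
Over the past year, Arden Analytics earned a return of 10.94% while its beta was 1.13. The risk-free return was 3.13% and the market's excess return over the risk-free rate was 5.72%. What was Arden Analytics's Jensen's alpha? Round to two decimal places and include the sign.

+1.35%

CAPM benchmark = R_f + β(R_m − R_f) = 3.13% + 1.13 × 5.72% = 9.5936%
α = actual − benchmark = 10.94% − 9.5936% = +1.35%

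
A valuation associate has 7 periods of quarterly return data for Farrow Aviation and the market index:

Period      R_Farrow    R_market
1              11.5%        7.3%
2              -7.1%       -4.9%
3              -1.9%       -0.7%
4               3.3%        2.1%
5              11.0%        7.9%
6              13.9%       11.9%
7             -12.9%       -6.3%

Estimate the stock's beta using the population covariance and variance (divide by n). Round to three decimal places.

1.471

Mean R_i = (11.5 − 7.1 − 1.9 + 3.3 + 11.0 + 13.9 − 12.9) / 7 = 2.5429%
Mean R_m = (7.3 − 4.9 − 0.7 + 2.1 + 7.9 + 11.9 − 6.3) / 7 = 2.4714%
Σ(R_i − R̄_i)(R_m − R̄_m) = 416.5886  ⇒  Cov = 416.5886 / 7 = 59.5127
Σ(R_m − R̄_m)² = 283.1543  ⇒  Var(R_m) = 283.1543 / 7 = 40.4506
β = Cov / Var(R_m) = 59.5127 / 40.4506 = 1.4712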